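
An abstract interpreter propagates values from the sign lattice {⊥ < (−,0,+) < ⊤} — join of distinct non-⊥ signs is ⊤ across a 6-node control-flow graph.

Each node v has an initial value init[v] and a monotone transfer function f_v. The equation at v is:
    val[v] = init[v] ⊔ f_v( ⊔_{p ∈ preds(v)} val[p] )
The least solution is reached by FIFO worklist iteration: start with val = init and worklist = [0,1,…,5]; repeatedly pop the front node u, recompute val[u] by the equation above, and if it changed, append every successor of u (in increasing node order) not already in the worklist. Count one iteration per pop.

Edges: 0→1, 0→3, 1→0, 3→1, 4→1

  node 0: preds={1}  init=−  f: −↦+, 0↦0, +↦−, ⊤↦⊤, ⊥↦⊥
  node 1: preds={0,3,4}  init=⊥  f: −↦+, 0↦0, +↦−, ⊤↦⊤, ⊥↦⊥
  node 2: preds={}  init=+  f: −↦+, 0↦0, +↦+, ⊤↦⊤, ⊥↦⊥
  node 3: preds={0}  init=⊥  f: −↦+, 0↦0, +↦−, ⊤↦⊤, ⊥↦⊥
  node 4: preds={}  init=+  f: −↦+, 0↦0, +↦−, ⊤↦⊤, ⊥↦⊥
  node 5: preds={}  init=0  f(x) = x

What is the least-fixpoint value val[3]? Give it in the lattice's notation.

Trace (10 dequeues):
  [1] u=0 | in ⊥ | out − | ==
  [2] u=1 | in ⊤ | out ⊤ | prev ⊥ | push {0}
  [3] u=2 | in ⊥ | out + | ==
  [4] u=3 | in − | out + | prev ⊥ | push {1}
  [5] u=4 | in ⊥ | out + | ==
  [6] u=5 | in ⊥ | out 0 | ==
  [7] u=0 | in ⊤ | out ⊤ | prev − | push {3}
  [8] u=1 | in ⊤ | out ⊤ | ==
  [9] u=3 | in ⊤ | out ⊤ | prev + | push {1}
  [10] u=1 | in ⊤ | out ⊤ | ==

Converged values:
  [0] ⊤
  [1] ⊤
  [2] +
  [3] ⊤
  [4] +
  [5] 0

⊤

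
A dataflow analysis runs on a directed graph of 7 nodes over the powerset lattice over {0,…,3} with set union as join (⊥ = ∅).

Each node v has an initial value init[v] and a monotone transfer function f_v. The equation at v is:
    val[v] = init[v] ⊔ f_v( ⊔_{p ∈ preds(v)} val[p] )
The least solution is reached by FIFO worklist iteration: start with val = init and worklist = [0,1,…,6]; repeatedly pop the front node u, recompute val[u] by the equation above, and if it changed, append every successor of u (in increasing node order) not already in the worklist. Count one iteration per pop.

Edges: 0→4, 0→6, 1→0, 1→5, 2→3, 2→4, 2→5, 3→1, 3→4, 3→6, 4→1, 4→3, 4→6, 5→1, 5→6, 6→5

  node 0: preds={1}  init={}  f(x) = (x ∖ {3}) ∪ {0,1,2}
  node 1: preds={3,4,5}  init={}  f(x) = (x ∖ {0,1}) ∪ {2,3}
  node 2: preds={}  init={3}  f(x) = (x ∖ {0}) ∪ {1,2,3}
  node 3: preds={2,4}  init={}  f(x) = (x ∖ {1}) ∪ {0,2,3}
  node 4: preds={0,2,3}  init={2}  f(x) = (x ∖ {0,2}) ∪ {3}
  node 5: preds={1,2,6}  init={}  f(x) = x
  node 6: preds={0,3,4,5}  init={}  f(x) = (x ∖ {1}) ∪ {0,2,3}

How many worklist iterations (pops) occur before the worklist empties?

13

Trace (13 dequeues):
  [1] u=0 | in {} | out {0,1,2} | prev {} | push {}
  [2] u=1 | in {2} | out {2,3} | prev {} | push {0}
  [3] u=2 | in {} | out {1,2,3} | prev {3} | push {}
  [4] u=3 | in {1,2,3} | out {0,2,3} | prev {} | push {1}
  [5] u=4 | in {0,1,2,3} | out {1,2,3} | prev {2} | push {3}
  [6] u=5 | in {1,2,3} | out {1,2,3} | prev {} | push {}
  [7] u=6 | in {0,1,2,3} | out {0,2,3} | prev {} | push {5}
  [8] u=0 | in {2,3} | out {0,1,2} | ==
  [9] u=1 | in {0,1,2,3} | out {2,3} | ==
  [10] u=3 | in {1,2,3} | out {0,2,3} | ==
  [11] u=5 | in {0,1,2,3} | out {0,1,2,3} | prev {1,2,3} | push {1,6}
  [12] u=1 | in {0,1,2,3} | out {2,3} | ==
  [13] u=6 | in {0,1,2,3} | out {0,2,3} | ==

Converged values:
  [0] {0,1,2}
  [1] {2,3}
  [2] {1,2,3}
  [3] {0,2,3}
  [4] {1,2,3}
  [5] {0,1,2,3}
  [6] {0,2,3}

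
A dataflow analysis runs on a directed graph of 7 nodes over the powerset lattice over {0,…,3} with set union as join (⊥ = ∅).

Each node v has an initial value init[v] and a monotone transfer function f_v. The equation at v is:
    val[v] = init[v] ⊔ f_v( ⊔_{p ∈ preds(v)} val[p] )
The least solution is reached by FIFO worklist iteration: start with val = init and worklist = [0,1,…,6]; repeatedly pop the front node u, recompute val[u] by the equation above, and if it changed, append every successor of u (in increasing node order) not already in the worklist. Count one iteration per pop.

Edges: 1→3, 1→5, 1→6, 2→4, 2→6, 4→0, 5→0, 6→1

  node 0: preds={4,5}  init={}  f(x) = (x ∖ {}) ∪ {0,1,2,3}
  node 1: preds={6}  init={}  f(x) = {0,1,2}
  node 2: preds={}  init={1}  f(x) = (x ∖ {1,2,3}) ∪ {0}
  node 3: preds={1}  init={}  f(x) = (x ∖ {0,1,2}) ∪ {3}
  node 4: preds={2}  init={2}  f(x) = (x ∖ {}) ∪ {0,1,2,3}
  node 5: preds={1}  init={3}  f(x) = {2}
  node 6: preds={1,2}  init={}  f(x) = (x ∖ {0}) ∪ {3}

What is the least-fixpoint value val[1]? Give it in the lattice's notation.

Iteration log — 9 steps:
  step 1. node 0  ⊔preds={2,3}  new={0,1,2,3}  old={}  +wl: 
  step 2. node 1  ⊔preds={}  new={0,1,2}  old={}  +wl: 
  step 3. node 2  ⊔preds={}  new={0,1}  old={1}  +wl: 
  step 4. node 3  ⊔preds={0,1,2}  new={3}  old={}  +wl: 
  step 5. node 4  ⊔preds={0,1}  new={0,1,2,3}  old={2}  +wl: 0
  step 6. node 5  ⊔preds={0,1,2}  new={2,3}  old={3}  +wl: 
  step 7. node 6  ⊔preds={0,1,2}  new={1,2,3}  old={}  +wl: 1
  step 8. node 0  ⊔preds={0,1,2,3}  new={0,1,2,3}  stable
  step 9. node 1  ⊔preds={1,2,3}  new={0,1,2}  stable

Least fixpoint reached:
  node 0: {0,1,2,3}
  node 1: {0,1,2}
  node 2: {0,1}
  node 3: {3}
  node 4: {0,1,2,3}
  node 5: {2,3}
  node 6: {1,2,3}

{0,1,2}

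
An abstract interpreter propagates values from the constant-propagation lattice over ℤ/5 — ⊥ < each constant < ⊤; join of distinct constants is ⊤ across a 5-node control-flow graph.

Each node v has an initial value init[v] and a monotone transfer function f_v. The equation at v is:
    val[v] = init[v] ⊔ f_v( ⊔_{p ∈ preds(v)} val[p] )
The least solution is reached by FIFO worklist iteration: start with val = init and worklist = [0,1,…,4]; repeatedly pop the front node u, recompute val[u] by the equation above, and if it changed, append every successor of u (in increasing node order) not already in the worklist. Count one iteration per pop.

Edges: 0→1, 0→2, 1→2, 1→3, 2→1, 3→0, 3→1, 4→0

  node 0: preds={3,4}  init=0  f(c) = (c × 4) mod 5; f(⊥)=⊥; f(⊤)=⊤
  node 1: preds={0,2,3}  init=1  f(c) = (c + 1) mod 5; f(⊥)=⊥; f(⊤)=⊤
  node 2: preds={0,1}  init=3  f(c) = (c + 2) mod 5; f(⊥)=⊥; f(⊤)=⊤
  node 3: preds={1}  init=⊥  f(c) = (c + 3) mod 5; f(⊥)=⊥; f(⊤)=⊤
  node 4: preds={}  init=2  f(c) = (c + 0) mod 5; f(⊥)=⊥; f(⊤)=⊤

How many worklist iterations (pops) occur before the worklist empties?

7

Worklist (7 pops):
  #1 pop 0: in=2 → ⊤ (was 0); enqueue []
  #2 pop 1: in=⊤ → ⊤ (was 1); enqueue []
  #3 pop 2: in=⊤ → ⊤ (was 3); enqueue [1]
  #4 pop 3: in=⊤ → ⊤ (was ⊥); enqueue [0]
  #5 pop 4: in=⊥ → 2 (no change)
  #6 pop 1: in=⊤ → ⊤ (no change)
  #7 pop 0: in=⊤ → ⊤ (no change)

Fixpoint:
  val[0] = ⊤
  val[1] = ⊤
  val[2] = ⊤
  val[3] = ⊤
  val[4] = 2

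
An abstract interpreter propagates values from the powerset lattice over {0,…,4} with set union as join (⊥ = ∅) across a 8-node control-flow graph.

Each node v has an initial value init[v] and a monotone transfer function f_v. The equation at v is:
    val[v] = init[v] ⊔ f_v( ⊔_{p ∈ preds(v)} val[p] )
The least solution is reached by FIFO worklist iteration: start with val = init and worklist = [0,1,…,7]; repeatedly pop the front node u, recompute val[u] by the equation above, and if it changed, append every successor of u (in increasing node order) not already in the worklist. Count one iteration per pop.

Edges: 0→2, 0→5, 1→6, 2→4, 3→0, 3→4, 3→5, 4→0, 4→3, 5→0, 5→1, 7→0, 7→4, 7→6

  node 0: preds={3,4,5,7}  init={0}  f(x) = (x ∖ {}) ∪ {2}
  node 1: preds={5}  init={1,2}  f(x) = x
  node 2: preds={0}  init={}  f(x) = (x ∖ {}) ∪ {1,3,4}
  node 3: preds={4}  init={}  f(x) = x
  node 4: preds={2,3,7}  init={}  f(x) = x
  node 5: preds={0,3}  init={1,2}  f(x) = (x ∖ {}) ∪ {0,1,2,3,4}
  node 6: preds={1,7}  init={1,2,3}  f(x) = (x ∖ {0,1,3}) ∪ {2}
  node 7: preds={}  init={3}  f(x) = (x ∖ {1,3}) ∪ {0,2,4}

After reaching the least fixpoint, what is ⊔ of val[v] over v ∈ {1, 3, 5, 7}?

Iteration log — 16 steps:
  step 1. node 0  ⊔preds={1,2,3}  new={0,1,2,3}  old={0}  +wl: 
  step 2. node 1  ⊔preds={1,2}  new={1,2}  stable
  step 3. node 2  ⊔preds={0,1,2,3}  new={0,1,2,3,4}  old={}  +wl: 
  step 4. node 3  ⊔preds={}  new={}  stable
  step 5. node 4  ⊔preds={0,1,2,3,4}  new={0,1,2,3,4}  old={}  +wl: 0,3
  step 6. node 5  ⊔preds={0,1,2,3}  new={0,1,2,3,4}  old={1,2}  +wl: 1
  step 7. node 6  ⊔preds={1,2,3}  new={1,2,3}  stable
  step 8. node 7  ⊔preds={}  new={0,2,3,4}  old={3}  +wl: 4,6
  step 9. node 0  ⊔preds={0,1,2,3,4}  new={0,1,2,3,4}  old={0,1,2,3}  +wl: 2,5
  step 10. node 3  ⊔preds={0,1,2,3,4}  new={0,1,2,3,4}  old={}  +wl: 0
  step 11. node 1  ⊔preds={0,1,2,3,4}  new={0,1,2,3,4}  old={1,2}  +wl: 
  step 12. node 4  ⊔preds={0,1,2,3,4}  new={0,1,2,3,4}  stable
  step 13. node 6  ⊔preds={0,1,2,3,4}  new={1,2,3,4}  old={1,2,3}  +wl: 
  step 14. node 2  ⊔preds={0,1,2,3,4}  new={0,1,2,3,4}  stable
  step 15. node 5  ⊔preds={0,1,2,3,4}  new={0,1,2,3,4}  stable
  step 16. node 0  ⊔preds={0,1,2,3,4}  new={0,1,2,3,4}  stable

Least fixpoint reached:
  node 0: {0,1,2,3,4}
  node 1: {0,1,2,3,4}
  node 2: {0,1,2,3,4}
  node 3: {0,1,2,3,4}
  node 4: {0,1,2,3,4}
  node 5: {0,1,2,3,4}
  node 6: {1,2,3,4}
  node 7: {0,2,3,4}

{0,1,2,3,4}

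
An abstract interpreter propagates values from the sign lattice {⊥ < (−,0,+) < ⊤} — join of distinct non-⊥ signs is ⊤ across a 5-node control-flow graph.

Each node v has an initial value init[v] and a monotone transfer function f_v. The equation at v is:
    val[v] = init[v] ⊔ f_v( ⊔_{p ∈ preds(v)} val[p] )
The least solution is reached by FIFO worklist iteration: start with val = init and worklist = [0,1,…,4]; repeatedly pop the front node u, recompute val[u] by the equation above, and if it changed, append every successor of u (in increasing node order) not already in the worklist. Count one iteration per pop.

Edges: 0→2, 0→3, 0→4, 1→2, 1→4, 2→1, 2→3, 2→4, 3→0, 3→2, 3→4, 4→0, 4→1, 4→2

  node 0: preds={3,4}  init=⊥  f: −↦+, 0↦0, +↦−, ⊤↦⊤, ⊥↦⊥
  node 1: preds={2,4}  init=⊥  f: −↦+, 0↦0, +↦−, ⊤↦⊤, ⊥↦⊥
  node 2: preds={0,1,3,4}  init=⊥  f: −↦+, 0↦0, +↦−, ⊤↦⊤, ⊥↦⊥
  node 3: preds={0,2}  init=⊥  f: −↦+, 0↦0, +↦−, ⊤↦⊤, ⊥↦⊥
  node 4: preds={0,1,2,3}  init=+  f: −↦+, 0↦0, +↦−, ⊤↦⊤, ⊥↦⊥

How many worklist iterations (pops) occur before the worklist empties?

10

Worklist (10 pops):
  #1 pop 0: in=+ → − (was ⊥); enqueue []
  #2 pop 1: in=+ → − (was ⊥); enqueue []
  #3 pop 2: in=⊤ → ⊤ (was ⊥); enqueue [1]
  #4 pop 3: in=⊤ → ⊤ (was ⊥); enqueue [0,2]
  #5 pop 4: in=⊤ → ⊤ (was +); enqueue []
  #6 pop 1: in=⊤ → ⊤ (was −); enqueue [4]
  #7 pop 0: in=⊤ → ⊤ (was −); enqueue [3]
  #8 pop 2: in=⊤ → ⊤ (no change)
  #9 pop 4: in=⊤ → ⊤ (no change)
  #10 pop 3: in=⊤ → ⊤ (no change)

Fixpoint:
  val[0] = ⊤
  val[1] = ⊤
  val[2] = ⊤
  val[3] = ⊤
  val[4] = ⊤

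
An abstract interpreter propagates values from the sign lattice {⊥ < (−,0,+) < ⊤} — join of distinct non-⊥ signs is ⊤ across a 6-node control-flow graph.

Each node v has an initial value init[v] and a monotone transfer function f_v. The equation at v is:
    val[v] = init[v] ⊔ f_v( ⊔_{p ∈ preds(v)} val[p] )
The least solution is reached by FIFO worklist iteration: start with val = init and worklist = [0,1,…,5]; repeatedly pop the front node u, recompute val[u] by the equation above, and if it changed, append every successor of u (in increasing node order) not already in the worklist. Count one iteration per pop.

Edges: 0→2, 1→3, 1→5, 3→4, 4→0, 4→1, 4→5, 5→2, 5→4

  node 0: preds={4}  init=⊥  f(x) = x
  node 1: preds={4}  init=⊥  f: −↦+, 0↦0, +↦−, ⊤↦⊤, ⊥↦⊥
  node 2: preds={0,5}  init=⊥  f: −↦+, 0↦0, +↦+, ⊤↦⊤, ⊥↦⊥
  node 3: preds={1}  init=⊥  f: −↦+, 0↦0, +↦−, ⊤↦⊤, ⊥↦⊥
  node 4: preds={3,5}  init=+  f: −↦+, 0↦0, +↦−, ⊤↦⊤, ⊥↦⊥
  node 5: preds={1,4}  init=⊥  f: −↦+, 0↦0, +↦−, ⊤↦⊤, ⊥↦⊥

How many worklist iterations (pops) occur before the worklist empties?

Iteration log — 13 steps:
  step 1. node 0  ⊔preds=+  new=+  old=⊥  +wl: 
  step 2. node 1  ⊔preds=+  new=−  old=⊥  +wl: 
  step 3. node 2  ⊔preds=+  new=+  old=⊥  +wl: 
  step 4. node 3  ⊔preds=−  new=+  old=⊥  +wl: 
  step 5. node 4  ⊔preds=+  new=⊤  old=+  +wl: 0,1
  step 6. node 5  ⊔preds=⊤  new=⊤  old=⊥  +wl: 2,4
  step 7. node 0  ⊔preds=⊤  new=⊤  old=+  +wl: 
  step 8. node 1  ⊔preds=⊤  new=⊤  old=−  +wl: 3,5
  step 9. node 2  ⊔preds=⊤  new=⊤  old=+  +wl: 
  step 10. node 4  ⊔preds=⊤  new=⊤  stable
  step 11. node 3  ⊔preds=⊤  new=⊤  old=+  +wl: 4
  step 12. node 5  ⊔preds=⊤  new=⊤  stable
  step 13. node 4  ⊔preds=⊤  new=⊤  stable

Least fixpoint reached:
  node 0: ⊤
  node 1: ⊤
  node 2: ⊤
  node 3: ⊤
  node 4: ⊤
  node 5: ⊤

13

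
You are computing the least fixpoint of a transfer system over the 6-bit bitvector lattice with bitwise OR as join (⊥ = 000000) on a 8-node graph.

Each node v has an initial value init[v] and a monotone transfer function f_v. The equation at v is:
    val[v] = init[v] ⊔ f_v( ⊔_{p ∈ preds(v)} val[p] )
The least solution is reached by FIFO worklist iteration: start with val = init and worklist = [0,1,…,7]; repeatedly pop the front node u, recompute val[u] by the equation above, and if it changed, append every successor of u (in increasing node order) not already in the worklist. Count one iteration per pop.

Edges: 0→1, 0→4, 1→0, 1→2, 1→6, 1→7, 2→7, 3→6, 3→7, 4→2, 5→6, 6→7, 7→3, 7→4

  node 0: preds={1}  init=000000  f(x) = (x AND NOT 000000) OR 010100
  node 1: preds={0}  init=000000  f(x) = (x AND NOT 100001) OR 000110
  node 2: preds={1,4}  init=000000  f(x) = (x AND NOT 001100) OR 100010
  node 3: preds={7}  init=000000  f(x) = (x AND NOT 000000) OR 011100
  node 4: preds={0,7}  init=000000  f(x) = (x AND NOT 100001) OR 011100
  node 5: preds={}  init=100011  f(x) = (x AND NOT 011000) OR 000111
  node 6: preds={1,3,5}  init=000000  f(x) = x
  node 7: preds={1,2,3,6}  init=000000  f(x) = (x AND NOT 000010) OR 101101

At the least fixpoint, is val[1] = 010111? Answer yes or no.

Iteration log — 16 steps:
  step 1. node 0  ⊔preds=000000  new=010100  old=000000  +wl: 
  step 2. node 1  ⊔preds=010100  new=010110  old=000000  +wl: 0
  step 3. node 2  ⊔preds=010110  new=110010  old=000000  +wl: 
  step 4. node 3  ⊔preds=000000  new=011100  old=000000  +wl: 
  step 5. node 4  ⊔preds=010100  new=011100  old=000000  +wl: 2
  step 6. node 5  ⊔preds=000000  new=100111  old=100011  +wl: 
  step 7. node 6  ⊔preds=111111  new=111111  old=000000  +wl: 
  step 8. node 7  ⊔preds=111111  new=111101  old=000000  +wl: 3,4
  step 9. node 0  ⊔preds=010110  new=010110  old=010100  +wl: 1
  step 10. node 2  ⊔preds=011110  new=110010  stable
  step 11. node 3  ⊔preds=111101  new=111101  old=011100  +wl: 6,7
  step 12. node 4  ⊔preds=111111  new=011110  old=011100  +wl: 2
  step 13. node 1  ⊔preds=010110  new=010110  stable
  step 14. node 6  ⊔preds=111111  new=111111  stable
  step 15. node 7  ⊔preds=111111  new=111101  stable
  step 16. node 2  ⊔preds=011110  new=110010  stable

Least fixpoint reached:
  node 0: 010110
  node 1: 010110
  node 2: 110010
  node 3: 111101
  node 4: 011110
  node 5: 100111
  node 6: 111111
  node 7: 111101

no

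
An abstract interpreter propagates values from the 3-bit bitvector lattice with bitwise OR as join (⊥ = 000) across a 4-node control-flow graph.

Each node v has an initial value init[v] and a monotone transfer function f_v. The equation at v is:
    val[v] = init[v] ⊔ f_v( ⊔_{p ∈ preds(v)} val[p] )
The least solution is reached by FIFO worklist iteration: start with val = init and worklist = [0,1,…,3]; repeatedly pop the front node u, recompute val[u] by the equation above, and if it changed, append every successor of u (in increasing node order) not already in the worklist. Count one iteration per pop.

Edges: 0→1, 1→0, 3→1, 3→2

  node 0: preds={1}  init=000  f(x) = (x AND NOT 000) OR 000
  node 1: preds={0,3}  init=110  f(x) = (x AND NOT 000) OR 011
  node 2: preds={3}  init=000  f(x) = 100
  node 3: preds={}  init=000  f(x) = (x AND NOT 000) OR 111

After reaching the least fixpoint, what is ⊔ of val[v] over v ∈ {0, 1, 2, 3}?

Worklist (7 pops):
  #1 pop 0: in=110 → 110 (was 000); enqueue []
  #2 pop 1: in=110 → 111 (was 110); enqueue [0]
  #3 pop 2: in=000 → 100 (was 000); enqueue []
  #4 pop 3: in=000 → 111 (was 000); enqueue [1,2]
  #5 pop 0: in=111 → 111 (was 110); enqueue []
  #6 pop 1: in=111 → 111 (no change)
  #7 pop 2: in=111 → 100 (no change)

Fixpoint:
  val[0] = 111
  val[1] = 111
  val[2] = 100
  val[3] = 111

111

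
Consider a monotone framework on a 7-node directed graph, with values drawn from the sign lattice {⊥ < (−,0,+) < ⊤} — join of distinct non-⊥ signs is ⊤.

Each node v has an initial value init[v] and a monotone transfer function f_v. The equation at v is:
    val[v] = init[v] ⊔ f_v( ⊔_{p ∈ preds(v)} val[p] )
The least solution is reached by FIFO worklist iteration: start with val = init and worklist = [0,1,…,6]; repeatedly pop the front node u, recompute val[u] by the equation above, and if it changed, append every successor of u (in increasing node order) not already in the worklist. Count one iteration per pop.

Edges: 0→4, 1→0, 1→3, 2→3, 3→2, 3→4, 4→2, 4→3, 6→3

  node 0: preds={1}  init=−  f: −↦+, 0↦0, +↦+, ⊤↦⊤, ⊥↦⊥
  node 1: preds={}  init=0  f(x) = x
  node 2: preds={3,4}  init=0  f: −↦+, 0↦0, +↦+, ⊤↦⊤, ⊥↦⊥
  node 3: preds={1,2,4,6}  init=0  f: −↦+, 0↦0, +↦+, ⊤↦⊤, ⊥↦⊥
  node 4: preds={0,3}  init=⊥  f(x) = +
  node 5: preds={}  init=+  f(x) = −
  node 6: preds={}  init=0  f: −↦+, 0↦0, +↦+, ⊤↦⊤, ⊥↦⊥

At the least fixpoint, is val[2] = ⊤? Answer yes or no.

yes

Worklist (11 pops):
  #1 pop 0: in=0 → ⊤ (was −); enqueue []
  #2 pop 1: in=⊥ → 0 (no change)
  #3 pop 2: in=0 → 0 (no change)
  #4 pop 3: in=0 → 0 (no change)
  #5 pop 4: in=⊤ → + (was ⊥); enqueue [2,3]
  #6 pop 5: in=⊥ → ⊤ (was +); enqueue []
  #7 pop 6: in=⊥ → 0 (no change)
  #8 pop 2: in=⊤ → ⊤ (was 0); enqueue []
  #9 pop 3: in=⊤ → ⊤ (was 0); enqueue [2,4]
  #10 pop 2: in=⊤ → ⊤ (no change)
  #11 pop 4: in=⊤ → + (no change)

Fixpoint:
  val[0] = ⊤
  val[1] = 0
  val[2] = ⊤
  val[3] = ⊤
  val[4] = +
  val[5] = ⊤
  val[6] = 0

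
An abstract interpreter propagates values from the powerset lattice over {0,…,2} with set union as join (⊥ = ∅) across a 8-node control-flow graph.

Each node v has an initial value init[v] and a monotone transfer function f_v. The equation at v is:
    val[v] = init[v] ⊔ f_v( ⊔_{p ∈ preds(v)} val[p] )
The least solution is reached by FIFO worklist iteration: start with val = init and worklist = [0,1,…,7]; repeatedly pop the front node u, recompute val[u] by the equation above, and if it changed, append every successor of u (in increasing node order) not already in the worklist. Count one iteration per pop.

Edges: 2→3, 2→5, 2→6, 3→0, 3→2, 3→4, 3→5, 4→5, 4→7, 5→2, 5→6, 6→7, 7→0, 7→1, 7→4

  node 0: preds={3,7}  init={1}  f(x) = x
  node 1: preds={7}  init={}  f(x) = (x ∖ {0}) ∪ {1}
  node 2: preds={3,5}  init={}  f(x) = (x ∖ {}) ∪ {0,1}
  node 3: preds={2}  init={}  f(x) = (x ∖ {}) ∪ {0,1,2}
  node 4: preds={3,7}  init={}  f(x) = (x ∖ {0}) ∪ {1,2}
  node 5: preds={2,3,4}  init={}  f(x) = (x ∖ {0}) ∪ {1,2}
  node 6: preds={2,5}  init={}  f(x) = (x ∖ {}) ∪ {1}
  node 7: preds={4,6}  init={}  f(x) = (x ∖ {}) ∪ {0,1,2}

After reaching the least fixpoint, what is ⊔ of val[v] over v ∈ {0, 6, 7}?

Worklist (15 pops):
  #1 pop 0: in={} → {1} (no change)
  #2 pop 1: in={} → {1} (was {}); enqueue []
  #3 pop 2: in={} → {0,1} (was {}); enqueue []
  #4 pop 3: in={0,1} → {0,1,2} (was {}); enqueue [0,2]
  #5 pop 4: in={0,1,2} → {1,2} (was {}); enqueue []
  #6 pop 5: in={0,1,2} → {1,2} (was {}); enqueue []
  #7 pop 6: in={0,1,2} → {0,1,2} (was {}); enqueue []
  #8 pop 7: in={0,1,2} → {0,1,2} (was {}); enqueue [1,4]
  #9 pop 0: in={0,1,2} → {0,1,2} (was {1}); enqueue []
  #10 pop 2: in={0,1,2} → {0,1,2} (was {0,1}); enqueue [3,5,6]
  #11 pop 1: in={0,1,2} → {1,2} (was {1}); enqueue []
  #12 pop 4: in={0,1,2} → {1,2} (no change)
  #13 pop 3: in={0,1,2} → {0,1,2} (no change)
  #14 pop 5: in={0,1,2} → {1,2} (no change)
  #15 pop 6: in={0,1,2} → {0,1,2} (no change)

Fixpoint:
  val[0] = {0,1,2}
  val[1] = {1,2}
  val[2] = {0,1,2}
  val[3] = {0,1,2}
  val[4] = {1,2}
  val[5] = {1,2}
  val[6] = {0,1,2}
  val[7] = {0,1,2}

{0,1,2}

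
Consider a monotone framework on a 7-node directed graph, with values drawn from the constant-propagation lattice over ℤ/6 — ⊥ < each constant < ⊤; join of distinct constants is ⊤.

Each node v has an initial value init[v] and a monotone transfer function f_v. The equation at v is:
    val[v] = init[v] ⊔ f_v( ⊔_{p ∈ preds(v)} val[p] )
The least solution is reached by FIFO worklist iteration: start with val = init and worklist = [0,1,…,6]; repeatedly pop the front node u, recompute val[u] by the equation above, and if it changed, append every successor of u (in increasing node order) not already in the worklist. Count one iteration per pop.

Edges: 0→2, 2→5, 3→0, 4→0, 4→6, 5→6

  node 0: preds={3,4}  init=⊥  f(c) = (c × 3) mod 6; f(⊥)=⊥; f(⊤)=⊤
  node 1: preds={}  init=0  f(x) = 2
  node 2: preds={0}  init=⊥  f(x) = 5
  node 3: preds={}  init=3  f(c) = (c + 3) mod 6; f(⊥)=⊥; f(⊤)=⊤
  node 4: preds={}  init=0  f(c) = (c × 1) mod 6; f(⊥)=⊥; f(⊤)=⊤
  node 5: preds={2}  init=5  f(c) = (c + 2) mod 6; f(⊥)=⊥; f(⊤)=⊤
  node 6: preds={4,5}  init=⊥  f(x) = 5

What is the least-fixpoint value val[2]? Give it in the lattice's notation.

5

Worklist (7 pops):
  #1 pop 0: in=⊤ → ⊤ (was ⊥); enqueue []
  #2 pop 1: in=⊥ → ⊤ (was 0); enqueue []
  #3 pop 2: in=⊤ → 5 (was ⊥); enqueue []
  #4 pop 3: in=⊥ → 3 (no change)
  #5 pop 4: in=⊥ → 0 (no change)
  #6 pop 5: in=5 → ⊤ (was 5); enqueue []
  #7 pop 6: in=⊤ → 5 (was ⊥); enqueue []

Fixpoint:
  val[0] = ⊤
  val[1] = ⊤
  val[2] = 5
  val[3] = 3
  val[4] = 0
  val[5] = ⊤
  val[6] = 5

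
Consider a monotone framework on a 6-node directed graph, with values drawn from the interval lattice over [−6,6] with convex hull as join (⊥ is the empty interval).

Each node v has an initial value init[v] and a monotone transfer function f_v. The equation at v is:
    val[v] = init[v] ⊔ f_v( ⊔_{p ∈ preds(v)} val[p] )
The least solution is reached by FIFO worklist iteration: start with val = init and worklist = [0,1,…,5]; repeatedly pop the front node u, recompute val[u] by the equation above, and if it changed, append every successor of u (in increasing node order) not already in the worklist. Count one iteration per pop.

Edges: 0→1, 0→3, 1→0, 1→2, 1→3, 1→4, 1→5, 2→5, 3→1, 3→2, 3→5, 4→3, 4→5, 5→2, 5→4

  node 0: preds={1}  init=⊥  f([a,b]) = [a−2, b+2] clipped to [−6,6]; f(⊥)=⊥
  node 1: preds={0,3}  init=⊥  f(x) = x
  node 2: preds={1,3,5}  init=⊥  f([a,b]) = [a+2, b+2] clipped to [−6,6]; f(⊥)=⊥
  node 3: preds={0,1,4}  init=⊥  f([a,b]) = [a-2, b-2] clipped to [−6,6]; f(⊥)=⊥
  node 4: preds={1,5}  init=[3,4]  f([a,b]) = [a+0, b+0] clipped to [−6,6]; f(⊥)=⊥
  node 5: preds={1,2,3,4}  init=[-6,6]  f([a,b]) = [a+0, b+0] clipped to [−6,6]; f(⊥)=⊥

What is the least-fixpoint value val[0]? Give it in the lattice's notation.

[-6,6]

Trace (24 dequeues):
  [1] u=0 | in ⊥ | out ⊥ | ==
  [2] u=1 | in ⊥ | out ⊥ | ==
  [3] u=2 | in [-6,6] | out [-4,6] | prev ⊥ | push {}
  [4] u=3 | in [3,4] | out [1,2] | prev ⊥ | push {1,2}
  [5] u=4 | in [-6,6] | out [-6,6] | prev [3,4] | push {3}
  [6] u=5 | in [-6,6] | out [-6,6] | ==
  [7] u=1 | in [1,2] | out [1,2] | prev ⊥ | push {0,4,5}
  [8] u=2 | in [-6,6] | out [-4,6] | ==
  [9] u=3 | in [-6,6] | out [-6,4] | prev [1,2] | push {1,2}
  [10] u=0 | in [1,2] | out [-1,4] | prev ⊥ | push {3}
  [11] u=4 | in [-6,6] | out [-6,6] | ==
  [12] u=5 | in [-6,6] | out [-6,6] | ==
  [13] u=1 | in [-6,4] | out [-6,4] | prev [1,2] | push {0,4,5}
  [14] u=2 | in [-6,6] | out [-4,6] | ==
  [15] u=3 | in [-6,6] | out [-6,4] | ==
  [16] u=0 | in [-6,4] | out [-6,6] | prev [-1,4] | push {1,3}
  [17] u=4 | in [-6,6] | out [-6,6] | ==
  [18] u=5 | in [-6,6] | out [-6,6] | ==
  [19] u=1 | in [-6,6] | out [-6,6] | prev [-6,4] | push {0,2,4,5}
  [20] u=3 | in [-6,6] | out [-6,4] | ==
  [21] u=0 | in [-6,6] | out [-6,6] | ==
  [22] u=2 | in [-6,6] | out [-4,6] | ==
  [23] u=4 | in [-6,6] | out [-6,6] | ==
  [24] u=5 | in [-6,6] | out [-6,6] | ==

Converged values:
  [0] [-6,6]
  [1] [-6,6]
  [2] [-4,6]
  [3] [-6,4]
  [4] [-6,6]
  [5] [-6,6]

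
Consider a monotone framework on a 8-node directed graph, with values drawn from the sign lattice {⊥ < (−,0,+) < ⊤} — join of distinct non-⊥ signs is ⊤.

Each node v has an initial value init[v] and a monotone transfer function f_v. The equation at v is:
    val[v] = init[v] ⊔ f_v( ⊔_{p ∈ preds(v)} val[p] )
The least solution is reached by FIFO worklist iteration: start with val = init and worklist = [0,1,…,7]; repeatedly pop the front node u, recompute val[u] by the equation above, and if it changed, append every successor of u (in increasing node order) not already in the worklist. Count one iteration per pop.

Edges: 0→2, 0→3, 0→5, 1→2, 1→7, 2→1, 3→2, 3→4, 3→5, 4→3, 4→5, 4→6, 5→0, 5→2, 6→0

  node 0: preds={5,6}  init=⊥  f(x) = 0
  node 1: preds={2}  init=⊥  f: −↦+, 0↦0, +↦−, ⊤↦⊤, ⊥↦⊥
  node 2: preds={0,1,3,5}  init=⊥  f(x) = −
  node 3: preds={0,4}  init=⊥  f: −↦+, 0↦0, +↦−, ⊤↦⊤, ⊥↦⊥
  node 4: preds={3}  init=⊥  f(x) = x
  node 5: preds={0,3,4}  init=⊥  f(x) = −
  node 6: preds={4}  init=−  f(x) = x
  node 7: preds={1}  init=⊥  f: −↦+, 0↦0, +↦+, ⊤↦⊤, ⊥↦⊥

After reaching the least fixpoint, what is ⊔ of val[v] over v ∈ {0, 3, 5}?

⊤

Iteration log — 13 steps:
  step 1. node 0  ⊔preds=−  new=0  old=⊥  +wl: 
  step 2. node 1  ⊔preds=⊥  new=⊥  stable
  step 3. node 2  ⊔preds=0  new=−  old=⊥  +wl: 1
  step 4. node 3  ⊔preds=0  new=0  old=⊥  +wl: 2
  step 5. node 4  ⊔preds=0  new=0  old=⊥  +wl: 3
  step 6. node 5  ⊔preds=0  new=−  old=⊥  +wl: 0
  step 7. node 6  ⊔preds=0  new=⊤  old=−  +wl: 
  step 8. node 7  ⊔preds=⊥  new=⊥  stable
  step 9. node 1  ⊔preds=−  new=+  old=⊥  +wl: 7
  step 10. node 2  ⊔preds=⊤  new=−  stable
  step 11. node 3  ⊔preds=0  new=0  stable
  step 12. node 0  ⊔preds=⊤  new=0  stable
  step 13. node 7  ⊔preds=+  new=+  old=⊥  +wl: 

Least fixpoint reached:
  node 0: 0
  node 1: +
  node 2: −
  node 3: 0
  node 4: 0
  node 5: −
  node 6: ⊤
  node 7: +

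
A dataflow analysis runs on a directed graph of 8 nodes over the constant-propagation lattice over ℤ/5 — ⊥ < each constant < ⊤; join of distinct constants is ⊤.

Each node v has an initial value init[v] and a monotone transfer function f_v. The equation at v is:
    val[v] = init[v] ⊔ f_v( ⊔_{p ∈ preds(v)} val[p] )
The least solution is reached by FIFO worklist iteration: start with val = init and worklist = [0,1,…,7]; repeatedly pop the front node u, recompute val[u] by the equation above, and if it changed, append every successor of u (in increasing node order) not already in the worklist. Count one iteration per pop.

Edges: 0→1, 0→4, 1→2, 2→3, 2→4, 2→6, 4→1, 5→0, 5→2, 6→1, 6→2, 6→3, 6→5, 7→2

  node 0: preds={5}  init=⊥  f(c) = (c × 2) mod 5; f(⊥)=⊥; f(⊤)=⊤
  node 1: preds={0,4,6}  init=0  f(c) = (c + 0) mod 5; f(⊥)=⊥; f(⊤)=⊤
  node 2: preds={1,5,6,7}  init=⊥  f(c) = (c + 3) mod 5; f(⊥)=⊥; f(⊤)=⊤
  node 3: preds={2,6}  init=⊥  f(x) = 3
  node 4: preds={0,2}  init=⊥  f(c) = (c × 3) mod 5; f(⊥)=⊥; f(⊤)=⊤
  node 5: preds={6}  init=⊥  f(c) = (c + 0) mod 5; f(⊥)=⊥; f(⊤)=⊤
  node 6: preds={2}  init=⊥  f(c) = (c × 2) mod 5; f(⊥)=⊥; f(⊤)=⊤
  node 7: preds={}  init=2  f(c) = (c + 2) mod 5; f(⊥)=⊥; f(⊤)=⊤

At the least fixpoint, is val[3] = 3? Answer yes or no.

Worklist (16 pops):
  #1 pop 0: in=⊥ → ⊥ (no change)
  #2 pop 1: in=⊥ → 0 (no change)
  #3 pop 2: in=⊤ → ⊤ (was ⊥); enqueue []
  #4 pop 3: in=⊤ → 3 (was ⊥); enqueue []
  #5 pop 4: in=⊤ → ⊤ (was ⊥); enqueue [1]
  #6 pop 5: in=⊥ → ⊥ (no change)
  #7 pop 6: in=⊤ → ⊤ (was ⊥); enqueue [2,3,5]
  #8 pop 7: in=⊥ → 2 (no change)
  #9 pop 1: in=⊤ → ⊤ (was 0); enqueue []
  #10 pop 2: in=⊤ → ⊤ (no change)
  #11 pop 3: in=⊤ → 3 (no change)
  #12 pop 5: in=⊤ → ⊤ (was ⊥); enqueue [0,2]
  #13 pop 0: in=⊤ → ⊤ (was ⊥); enqueue [1,4]
  #14 pop 2: in=⊤ → ⊤ (no change)
  #15 pop 1: in=⊤ → ⊤ (no change)
  #16 pop 4: in=⊤ → ⊤ (no change)

Fixpoint:
  val[0] = ⊤
  val[1] = ⊤
  val[2] = ⊤
  val[3] = 3
  val[4] = ⊤
  val[5] = ⊤
  val[6] = ⊤
  val[7] = 2

yes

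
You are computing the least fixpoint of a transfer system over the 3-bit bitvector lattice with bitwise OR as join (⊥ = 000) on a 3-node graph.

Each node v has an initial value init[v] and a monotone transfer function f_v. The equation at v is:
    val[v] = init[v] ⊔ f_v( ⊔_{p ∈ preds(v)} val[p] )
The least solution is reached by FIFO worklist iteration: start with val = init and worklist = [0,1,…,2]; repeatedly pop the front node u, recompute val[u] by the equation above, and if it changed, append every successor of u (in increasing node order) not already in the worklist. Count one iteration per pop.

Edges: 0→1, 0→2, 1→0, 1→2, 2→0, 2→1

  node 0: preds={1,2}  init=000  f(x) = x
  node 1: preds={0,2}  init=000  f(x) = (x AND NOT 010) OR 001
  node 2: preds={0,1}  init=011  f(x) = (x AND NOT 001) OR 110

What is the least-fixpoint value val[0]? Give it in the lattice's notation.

Iteration log — 7 steps:
  step 1. node 0  ⊔preds=011  new=011  old=000  +wl: 
  step 2. node 1  ⊔preds=011  new=001  old=000  +wl: 0
  step 3. node 2  ⊔preds=011  new=111  old=011  +wl: 1
  step 4. node 0  ⊔preds=111  new=111  old=011  +wl: 2
  step 5. node 1  ⊔preds=111  new=101  old=001  +wl: 0
  step 6. node 2  ⊔preds=111  new=111  stable
  step 7. node 0  ⊔preds=111  new=111  stable

Least fixpoint reached:
  node 0: 111
  node 1: 101
  node 2: 111

111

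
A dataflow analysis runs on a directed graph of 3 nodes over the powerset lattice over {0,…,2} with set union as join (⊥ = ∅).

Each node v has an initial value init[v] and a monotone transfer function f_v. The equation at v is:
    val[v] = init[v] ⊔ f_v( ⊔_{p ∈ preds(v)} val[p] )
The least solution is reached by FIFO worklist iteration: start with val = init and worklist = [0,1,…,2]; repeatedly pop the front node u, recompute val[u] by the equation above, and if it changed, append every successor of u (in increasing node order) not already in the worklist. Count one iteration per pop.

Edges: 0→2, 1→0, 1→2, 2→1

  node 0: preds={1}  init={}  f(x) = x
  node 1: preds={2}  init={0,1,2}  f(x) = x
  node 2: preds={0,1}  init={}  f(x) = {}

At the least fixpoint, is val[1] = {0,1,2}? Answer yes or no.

yes

Trace (3 dequeues):
  [1] u=0 | in {0,1,2} | out {0,1,2} | prev {} | push {}
  [2] u=1 | in {} | out {0,1,2} | ==
  [3] u=2 | in {0,1,2} | out {} | ==

Converged values:
  [0] {0,1,2}
  [1] {0,1,2}
  [2] {}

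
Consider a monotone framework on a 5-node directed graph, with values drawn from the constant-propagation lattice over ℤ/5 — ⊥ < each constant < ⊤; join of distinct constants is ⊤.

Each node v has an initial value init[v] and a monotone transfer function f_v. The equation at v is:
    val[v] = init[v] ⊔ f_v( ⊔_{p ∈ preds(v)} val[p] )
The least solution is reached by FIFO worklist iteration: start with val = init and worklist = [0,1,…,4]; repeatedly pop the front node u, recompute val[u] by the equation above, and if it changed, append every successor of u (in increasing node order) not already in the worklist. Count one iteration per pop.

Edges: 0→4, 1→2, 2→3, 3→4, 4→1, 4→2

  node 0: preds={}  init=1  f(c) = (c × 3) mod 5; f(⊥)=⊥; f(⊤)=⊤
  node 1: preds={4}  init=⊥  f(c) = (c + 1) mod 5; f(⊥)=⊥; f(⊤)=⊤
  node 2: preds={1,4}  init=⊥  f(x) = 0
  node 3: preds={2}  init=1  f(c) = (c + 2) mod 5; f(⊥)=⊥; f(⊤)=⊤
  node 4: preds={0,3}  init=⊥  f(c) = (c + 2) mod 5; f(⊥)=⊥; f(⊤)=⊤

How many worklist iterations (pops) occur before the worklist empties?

7

Trace (7 dequeues):
  [1] u=0 | in ⊥ | out 1 | ==
  [2] u=1 | in ⊥ | out ⊥ | ==
  [3] u=2 | in ⊥ | out 0 | prev ⊥ | push {}
  [4] u=3 | in 0 | out ⊤ | prev 1 | push {}
  [5] u=4 | in ⊤ | out ⊤ | prev ⊥ | push {1,2}
  [6] u=1 | in ⊤ | out ⊤ | prev ⊥ | push {}
  [7] u=2 | in ⊤ | out 0 | ==

Converged values:
  [0] 1
  [1] ⊤
  [2] 0
  [3] ⊤
  [4] ⊤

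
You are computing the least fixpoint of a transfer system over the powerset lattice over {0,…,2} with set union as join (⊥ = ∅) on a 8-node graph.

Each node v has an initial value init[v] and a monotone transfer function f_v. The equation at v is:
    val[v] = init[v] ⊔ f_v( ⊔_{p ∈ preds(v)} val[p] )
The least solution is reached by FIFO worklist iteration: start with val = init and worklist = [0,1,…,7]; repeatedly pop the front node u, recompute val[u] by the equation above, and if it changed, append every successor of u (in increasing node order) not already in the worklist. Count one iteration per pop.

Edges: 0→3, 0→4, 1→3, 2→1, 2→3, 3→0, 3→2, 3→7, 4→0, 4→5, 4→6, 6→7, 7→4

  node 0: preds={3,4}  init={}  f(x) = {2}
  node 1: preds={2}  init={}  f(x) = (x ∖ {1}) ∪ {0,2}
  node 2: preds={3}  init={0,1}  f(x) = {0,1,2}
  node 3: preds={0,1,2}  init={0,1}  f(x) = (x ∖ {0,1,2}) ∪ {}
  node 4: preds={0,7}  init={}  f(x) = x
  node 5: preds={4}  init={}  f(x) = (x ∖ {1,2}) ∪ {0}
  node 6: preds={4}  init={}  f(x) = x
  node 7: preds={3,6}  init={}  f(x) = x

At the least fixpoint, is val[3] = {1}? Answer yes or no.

no

Iteration log — 15 steps:
  step 1. node 0  ⊔preds={0,1}  new={2}  old={}  +wl: 
  step 2. node 1  ⊔preds={0,1}  new={0,2}  old={}  +wl: 
  step 3. node 2  ⊔preds={0,1}  new={0,1,2}  old={0,1}  +wl: 1
  step 4. node 3  ⊔preds={0,1,2}  new={0,1}  stable
  step 5. node 4  ⊔preds={2}  new={2}  old={}  +wl: 0
  step 6. node 5  ⊔preds={2}  new={0}  old={}  +wl: 
  step 7. node 6  ⊔preds={2}  new={2}  old={}  +wl: 
  step 8. node 7  ⊔preds={0,1,2}  new={0,1,2}  old={}  +wl: 4
  step 9. node 1  ⊔preds={0,1,2}  new={0,2}  stable
  step 10. node 0  ⊔preds={0,1,2}  new={2}  stable
  step 11. node 4  ⊔preds={0,1,2}  new={0,1,2}  old={2}  +wl: 0,5,6
  step 12. node 0  ⊔preds={0,1,2}  new={2}  stable
  step 13. node 5  ⊔preds={0,1,2}  new={0}  stable
  step 14. node 6  ⊔preds={0,1,2}  new={0,1,2}  old={2}  +wl: 7
  step 15. node 7  ⊔preds={0,1,2}  new={0,1,2}  stable

Least fixpoint reached:
  node 0: {2}
  node 1: {0,2}
  node 2: {0,1,2}
  node 3: {0,1}
  node 4: {0,1,2}
  node 5: {0}
  node 6: {0,1,2}
  node 7: {0,1,2}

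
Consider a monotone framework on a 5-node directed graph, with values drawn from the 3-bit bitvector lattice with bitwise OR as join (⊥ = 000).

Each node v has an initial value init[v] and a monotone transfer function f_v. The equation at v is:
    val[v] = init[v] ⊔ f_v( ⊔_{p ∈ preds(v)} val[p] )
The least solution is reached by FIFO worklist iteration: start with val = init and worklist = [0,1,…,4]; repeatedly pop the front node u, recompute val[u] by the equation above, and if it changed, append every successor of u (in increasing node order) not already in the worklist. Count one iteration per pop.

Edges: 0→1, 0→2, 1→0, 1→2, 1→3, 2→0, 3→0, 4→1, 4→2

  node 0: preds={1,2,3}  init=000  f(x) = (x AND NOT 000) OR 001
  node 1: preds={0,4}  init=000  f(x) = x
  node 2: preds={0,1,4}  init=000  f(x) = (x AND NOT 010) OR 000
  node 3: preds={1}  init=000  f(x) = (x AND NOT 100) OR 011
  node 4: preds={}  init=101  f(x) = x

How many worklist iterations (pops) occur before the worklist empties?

10

Iteration log — 10 steps:
  step 1. node 0  ⊔preds=000  new=001  old=000  +wl: 
  step 2. node 1  ⊔preds=101  new=101  old=000  +wl: 0
  step 3. node 2  ⊔preds=101  new=101  old=000  +wl: 
  step 4. node 3  ⊔preds=101  new=011  old=000  +wl: 
  step 5. node 4  ⊔preds=000  new=101  stable
  step 6. node 0  ⊔preds=111  new=111  old=001  +wl: 1,2
  step 7. node 1  ⊔preds=111  new=111  old=101  +wl: 0,3
  step 8. node 2  ⊔preds=111  new=101  stable
  step 9. node 0  ⊔preds=111  new=111  stable
  step 10. node 3  ⊔preds=111  new=011  stable

Least fixpoint reached:
  node 0: 111
  node 1: 111
  node 2: 101
  node 3: 011
  node 4: 101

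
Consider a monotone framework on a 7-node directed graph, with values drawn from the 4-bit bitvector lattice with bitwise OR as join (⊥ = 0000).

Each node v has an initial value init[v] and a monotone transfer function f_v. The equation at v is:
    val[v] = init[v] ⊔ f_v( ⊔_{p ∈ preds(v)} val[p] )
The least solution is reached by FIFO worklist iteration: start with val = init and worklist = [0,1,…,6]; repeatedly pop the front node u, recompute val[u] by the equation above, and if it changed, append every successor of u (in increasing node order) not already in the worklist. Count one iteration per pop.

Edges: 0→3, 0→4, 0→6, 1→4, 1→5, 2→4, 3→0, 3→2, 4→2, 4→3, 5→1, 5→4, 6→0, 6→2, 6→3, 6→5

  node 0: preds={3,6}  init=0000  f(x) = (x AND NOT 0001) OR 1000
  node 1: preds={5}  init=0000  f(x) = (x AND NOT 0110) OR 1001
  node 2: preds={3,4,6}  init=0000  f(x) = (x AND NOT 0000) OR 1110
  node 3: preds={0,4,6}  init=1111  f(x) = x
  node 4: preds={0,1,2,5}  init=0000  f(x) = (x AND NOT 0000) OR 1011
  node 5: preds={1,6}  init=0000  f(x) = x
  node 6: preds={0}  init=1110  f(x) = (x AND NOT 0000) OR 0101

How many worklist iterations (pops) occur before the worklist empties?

Trace (13 dequeues):
  [1] u=0 | in 1111 | out 1110 | prev 0000 | push {}
  [2] u=1 | in 0000 | out 1001 | prev 0000 | push {}
  [3] u=2 | in 1111 | out 1111 | prev 0000 | push {}
  [4] u=3 | in 1110 | out 1111 | ==
  [5] u=4 | in 1111 | out 1111 | prev 0000 | push {2,3}
  [6] u=5 | in 1111 | out 1111 | prev 0000 | push {1,4}
  [7] u=6 | in 1110 | out 1111 | prev 1110 | push {0,5}
  [8] u=2 | in 1111 | out 1111 | ==
  [9] u=3 | in 1111 | out 1111 | ==
  [10] u=1 | in 1111 | out 1001 | ==
  [11] u=4 | in 1111 | out 1111 | ==
  [12] u=0 | in 1111 | out 1110 | ==
  [13] u=5 | in 1111 | out 1111 | ==

Converged values:
  [0] 1110
  [1] 1001
  [2] 1111
  [3] 1111
  [4] 1111
  [5] 1111
  [6] 1111

13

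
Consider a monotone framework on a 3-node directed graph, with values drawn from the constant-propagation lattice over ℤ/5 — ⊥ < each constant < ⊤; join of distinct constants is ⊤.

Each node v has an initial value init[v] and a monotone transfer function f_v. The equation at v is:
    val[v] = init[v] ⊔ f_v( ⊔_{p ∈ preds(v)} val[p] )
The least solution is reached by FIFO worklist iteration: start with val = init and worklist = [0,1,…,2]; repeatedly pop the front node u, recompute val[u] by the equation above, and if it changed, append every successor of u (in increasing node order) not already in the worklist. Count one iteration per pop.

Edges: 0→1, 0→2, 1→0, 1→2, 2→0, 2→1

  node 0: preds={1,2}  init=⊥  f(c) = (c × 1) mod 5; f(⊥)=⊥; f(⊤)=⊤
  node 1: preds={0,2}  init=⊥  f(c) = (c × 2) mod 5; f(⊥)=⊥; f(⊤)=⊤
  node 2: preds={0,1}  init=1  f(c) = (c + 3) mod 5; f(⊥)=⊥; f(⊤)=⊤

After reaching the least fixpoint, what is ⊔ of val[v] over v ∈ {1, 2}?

⊤

Iteration log — 7 steps:
  step 1. node 0  ⊔preds=1  new=1  old=⊥  +wl: 
  step 2. node 1  ⊔preds=1  new=2  old=⊥  +wl: 0
  step 3. node 2  ⊔preds=⊤  new=⊤  old=1  +wl: 1
  step 4. node 0  ⊔preds=⊤  new=⊤  old=1  +wl: 2
  step 5. node 1  ⊔preds=⊤  new=⊤  old=2  +wl: 0
  step 6. node 2  ⊔preds=⊤  new=⊤  stable
  step 7. node 0  ⊔preds=⊤  new=⊤  stable

Least fixpoint reached:
  node 0: ⊤
  node 1: ⊤
  node 2: ⊤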